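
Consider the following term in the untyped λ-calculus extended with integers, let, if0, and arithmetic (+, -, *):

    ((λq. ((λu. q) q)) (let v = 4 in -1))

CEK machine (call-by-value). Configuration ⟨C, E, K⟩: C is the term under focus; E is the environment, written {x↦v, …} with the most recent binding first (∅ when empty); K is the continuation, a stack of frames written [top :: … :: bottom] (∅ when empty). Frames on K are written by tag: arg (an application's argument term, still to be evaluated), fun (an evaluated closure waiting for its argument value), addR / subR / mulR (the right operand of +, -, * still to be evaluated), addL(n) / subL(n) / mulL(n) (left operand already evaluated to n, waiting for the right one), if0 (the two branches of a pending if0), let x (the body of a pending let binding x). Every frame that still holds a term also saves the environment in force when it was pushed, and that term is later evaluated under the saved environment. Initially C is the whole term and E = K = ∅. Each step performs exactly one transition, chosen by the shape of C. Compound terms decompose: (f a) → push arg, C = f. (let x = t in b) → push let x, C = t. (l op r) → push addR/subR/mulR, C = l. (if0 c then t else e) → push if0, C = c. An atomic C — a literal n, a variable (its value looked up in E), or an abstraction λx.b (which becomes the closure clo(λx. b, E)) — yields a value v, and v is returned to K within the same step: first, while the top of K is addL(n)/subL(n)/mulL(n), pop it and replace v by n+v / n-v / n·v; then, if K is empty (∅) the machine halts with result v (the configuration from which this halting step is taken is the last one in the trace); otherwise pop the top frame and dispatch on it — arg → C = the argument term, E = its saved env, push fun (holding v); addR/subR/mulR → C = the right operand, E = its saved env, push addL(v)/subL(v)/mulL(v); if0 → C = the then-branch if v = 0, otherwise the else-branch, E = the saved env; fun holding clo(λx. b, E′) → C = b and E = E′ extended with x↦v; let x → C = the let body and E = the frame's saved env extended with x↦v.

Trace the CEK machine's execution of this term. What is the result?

0. <C=((λq. ((λu. q) q)) (let v = 4 in -1)), E=∅, K=∅>
1. <C=(λq. ((λu. q) q)), E=∅, K=[arg]>
2. <C=(let v = 4 in -1), E=∅, K=[fun]>
3. <C=4, E=∅, K=[let v :: fun]>
4. <C=-1, E={v↦4}, K=[fun]>
5. <C=((λu. q) q), E={q↦-1}, K=∅>
6. <C=(λu. q), E={q↦-1}, K=[arg]>
7. <C=q, E={q↦-1}, K=[fun]>
8. <C=q, E={u↦-1, q↦-1}, K=∅>
→ final value -1

Answer: -1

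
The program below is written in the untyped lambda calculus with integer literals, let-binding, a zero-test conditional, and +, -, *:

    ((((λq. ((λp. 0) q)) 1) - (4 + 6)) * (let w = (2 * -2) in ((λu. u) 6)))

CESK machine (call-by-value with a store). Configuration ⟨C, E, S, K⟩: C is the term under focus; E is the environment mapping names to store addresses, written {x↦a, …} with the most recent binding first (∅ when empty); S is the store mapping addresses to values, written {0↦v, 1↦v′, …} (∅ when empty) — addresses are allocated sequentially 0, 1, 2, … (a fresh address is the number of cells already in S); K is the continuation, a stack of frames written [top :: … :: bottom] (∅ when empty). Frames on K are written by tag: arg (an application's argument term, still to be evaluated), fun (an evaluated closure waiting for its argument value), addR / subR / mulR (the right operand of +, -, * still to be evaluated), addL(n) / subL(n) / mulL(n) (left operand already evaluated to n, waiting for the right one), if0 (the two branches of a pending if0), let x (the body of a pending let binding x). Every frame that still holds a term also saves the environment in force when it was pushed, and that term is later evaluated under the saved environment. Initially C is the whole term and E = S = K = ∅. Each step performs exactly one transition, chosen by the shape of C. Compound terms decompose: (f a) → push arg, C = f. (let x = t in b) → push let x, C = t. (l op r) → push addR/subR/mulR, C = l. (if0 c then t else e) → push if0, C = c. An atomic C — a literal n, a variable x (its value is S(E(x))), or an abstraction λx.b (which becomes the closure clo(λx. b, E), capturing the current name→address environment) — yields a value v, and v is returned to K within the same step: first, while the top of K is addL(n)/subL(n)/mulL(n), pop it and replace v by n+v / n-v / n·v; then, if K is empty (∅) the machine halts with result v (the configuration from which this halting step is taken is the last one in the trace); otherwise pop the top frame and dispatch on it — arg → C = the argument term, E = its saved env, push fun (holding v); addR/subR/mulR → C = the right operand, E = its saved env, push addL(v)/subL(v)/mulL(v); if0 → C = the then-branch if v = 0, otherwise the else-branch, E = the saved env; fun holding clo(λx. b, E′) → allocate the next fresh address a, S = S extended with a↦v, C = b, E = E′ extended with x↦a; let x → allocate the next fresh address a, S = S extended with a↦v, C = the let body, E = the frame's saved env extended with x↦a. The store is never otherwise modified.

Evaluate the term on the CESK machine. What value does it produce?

Answer: -60

Derivation:
0. [C=((((λq. ((λp. 0) q)) 1) - (4 + 6)) * (let w = (2 * -2) in ((λu. u) 6))) | E=∅ | S=∅ | K=∅]
1. [C=(((λq. ((λp. 0) q)) 1) - (4 + 6)) | E=∅ | S=∅ | K=[mulR]]
2. [C=((λq. ((λp. 0) q)) 1) | E=∅ | S=∅ | K=[subR :: mulR]]
3. [C=(λq. ((λp. 0) q)) | E=∅ | S=∅ | K=[arg :: subR :: mulR]]
4. [C=1 | E=∅ | S=∅ | K=[fun :: subR :: mulR]]
5. [C=((λp. 0) q) | E={q↦0} | S={0↦1} | K=[subR :: mulR]]
6. [C=(λp. 0) | E={q↦0} | S={0↦1} | K=[arg :: subR :: mulR]]
7. [C=q | E={q↦0} | S={0↦1} | K=[fun :: subR :: mulR]]
8. [C=0 | E={p↦1, q↦0} | S={0↦1, 1↦1} | K=[subR :: mulR]]
9. [C=(4 + 6) | E=∅ | S={0↦1, 1↦1} | K=[subL(0) :: mulR]]
10. [C=4 | E=∅ | S={0↦1, 1↦1} | K=[addR :: subL(0) :: mulR]]
11. [C=6 | E=∅ | S={0↦1, 1↦1} | K=[addL(4) :: subL(0) :: mulR]]
12. [C=(let w = (2 * -2) in ((λu. u) 6)) | E=∅ | S={0↦1, 1↦1} | K=[mulL(-10)]]
13. [C=(2 * -2) | E=∅ | S={0↦1, 1↦1} | K=[let w :: mulL(-10)]]
14. [C=2 | E=∅ | S={0↦1, 1↦1} | K=[mulR :: let w :: mulL(-10)]]
15. [C=-2 | E=∅ | S={0↦1, 1↦1} | K=[mulL(2) :: let w :: mulL(-10)]]
16. [C=((λu. u) 6) | E={w↦2} | S={0↦1, 1↦1, 2↦-4} | K=[mulL(-10)]]
17. [C=(λu. u) | E={w↦2} | S={0↦1, 1↦1, 2↦-4} | K=[arg :: mulL(-10)]]
18. [C=6 | E={w↦2} | S={0↦1, 1↦1, 2↦-4} | K=[fun :: mulL(-10)]]
19. [C=u | E={u↦3, w↦2} | S={0↦1, 1↦1, 2↦-4, 3↦6} | K=[mulL(-10)]]
→ final value -60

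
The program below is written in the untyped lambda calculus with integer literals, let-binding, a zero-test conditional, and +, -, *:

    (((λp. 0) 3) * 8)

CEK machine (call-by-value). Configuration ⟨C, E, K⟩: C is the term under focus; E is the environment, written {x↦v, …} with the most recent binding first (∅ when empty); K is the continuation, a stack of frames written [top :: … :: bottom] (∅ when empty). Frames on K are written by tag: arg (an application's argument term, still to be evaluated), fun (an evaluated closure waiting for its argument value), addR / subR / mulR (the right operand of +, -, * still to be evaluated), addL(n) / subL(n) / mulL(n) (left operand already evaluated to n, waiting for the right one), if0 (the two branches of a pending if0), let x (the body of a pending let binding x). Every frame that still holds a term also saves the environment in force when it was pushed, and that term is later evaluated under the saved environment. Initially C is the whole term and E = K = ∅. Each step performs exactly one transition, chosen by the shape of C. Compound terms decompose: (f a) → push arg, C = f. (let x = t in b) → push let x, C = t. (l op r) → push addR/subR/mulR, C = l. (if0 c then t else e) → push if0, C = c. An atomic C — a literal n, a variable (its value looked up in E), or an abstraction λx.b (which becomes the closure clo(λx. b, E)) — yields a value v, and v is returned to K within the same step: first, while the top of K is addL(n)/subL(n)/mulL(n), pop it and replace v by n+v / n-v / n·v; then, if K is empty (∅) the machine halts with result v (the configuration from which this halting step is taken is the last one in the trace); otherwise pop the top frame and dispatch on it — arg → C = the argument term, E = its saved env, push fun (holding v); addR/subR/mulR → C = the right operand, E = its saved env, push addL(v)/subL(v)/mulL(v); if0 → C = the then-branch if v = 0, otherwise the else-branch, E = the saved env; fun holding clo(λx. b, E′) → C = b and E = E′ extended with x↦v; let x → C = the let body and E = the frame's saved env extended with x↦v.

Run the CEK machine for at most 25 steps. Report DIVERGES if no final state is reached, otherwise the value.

Answer: 0

Machine steps:
0. <C=(((λp. 0) 3) * 8), E=∅, K=∅>
1. <C=((λp. 0) 3), E=∅, K=[mulR]>
2. <C=(λp. 0), E=∅, K=[arg :: mulR]>
3. <C=3, E=∅, K=[fun :: mulR]>
4. <C=0, E={p↦3}, K=[mulR]>
5. <C=8, E=∅, K=[mulL(0)]>
→ final value 0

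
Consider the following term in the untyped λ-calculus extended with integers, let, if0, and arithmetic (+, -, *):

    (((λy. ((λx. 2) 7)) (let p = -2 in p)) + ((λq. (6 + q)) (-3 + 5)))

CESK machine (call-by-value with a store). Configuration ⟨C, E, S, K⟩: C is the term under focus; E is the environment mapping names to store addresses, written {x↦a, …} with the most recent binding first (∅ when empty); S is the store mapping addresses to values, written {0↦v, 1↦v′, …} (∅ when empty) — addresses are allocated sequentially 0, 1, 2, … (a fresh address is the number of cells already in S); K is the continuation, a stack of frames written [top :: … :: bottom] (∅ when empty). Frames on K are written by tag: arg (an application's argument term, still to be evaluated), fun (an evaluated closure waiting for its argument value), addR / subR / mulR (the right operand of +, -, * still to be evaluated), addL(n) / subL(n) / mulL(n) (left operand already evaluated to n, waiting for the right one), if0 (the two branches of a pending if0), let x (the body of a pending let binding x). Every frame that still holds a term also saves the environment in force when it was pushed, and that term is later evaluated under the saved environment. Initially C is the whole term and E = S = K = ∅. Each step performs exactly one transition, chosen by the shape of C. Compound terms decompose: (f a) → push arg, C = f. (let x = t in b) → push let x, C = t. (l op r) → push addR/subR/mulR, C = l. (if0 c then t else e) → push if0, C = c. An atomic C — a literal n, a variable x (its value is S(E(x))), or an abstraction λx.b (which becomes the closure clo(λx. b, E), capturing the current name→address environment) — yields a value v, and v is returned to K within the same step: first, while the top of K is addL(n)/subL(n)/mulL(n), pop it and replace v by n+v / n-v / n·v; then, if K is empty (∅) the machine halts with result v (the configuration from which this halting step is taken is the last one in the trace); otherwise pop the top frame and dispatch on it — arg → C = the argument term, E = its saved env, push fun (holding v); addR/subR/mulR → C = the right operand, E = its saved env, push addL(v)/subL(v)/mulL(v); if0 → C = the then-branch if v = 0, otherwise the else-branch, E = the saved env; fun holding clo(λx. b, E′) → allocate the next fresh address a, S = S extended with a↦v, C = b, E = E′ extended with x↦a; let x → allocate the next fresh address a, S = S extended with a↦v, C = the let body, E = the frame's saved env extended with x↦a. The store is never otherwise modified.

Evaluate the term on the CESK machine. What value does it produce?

step 0: [C=(((λy. ((λx. 2) 7)) (let p = -2 in p)) + ((λq. (6 + q)) (-3 + 5))) | E=∅ | S=∅ | K=∅]
step 1: [C=((λy. ((λx. 2) 7)) (let p = -2 in p)) | E=∅ | S=∅ | K=[addR]]
step 2: [C=(λy. ((λx. 2) 7)) | E=∅ | S=∅ | K=[arg :: addR]]
step 3: [C=(let p = -2 in p) | E=∅ | S=∅ | K=[fun :: addR]]
step 4: [C=-2 | E=∅ | S=∅ | K=[let p :: fun :: addR]]
step 5: [C=p | E={p↦0} | S={0↦-2} | K=[fun :: addR]]
step 6: [C=((λx. 2) 7) | E={y↦1} | S={0↦-2, 1↦-2} | K=[addR]]
step 7: [C=(λx. 2) | E={y↦1} | S={0↦-2, 1↦-2} | K=[arg :: addR]]
step 8: [C=7 | E={y↦1} | S={0↦-2, 1↦-2} | K=[fun :: addR]]
step 9: [C=2 | E={x↦2, y↦1} | S={0↦-2, 1↦-2, 2↦7} | K=[addR]]
step 10: [C=((λq. (6 + q)) (-3 + 5)) | E=∅ | S={0↦-2, 1↦-2, 2↦7} | K=[addL(2)]]
step 11: [C=(λq. (6 + q)) | E=∅ | S={0↦-2, 1↦-2, 2↦7} | K=[arg :: addL(2)]]
step 12: [C=(-3 + 5) | E=∅ | S={0↦-2, 1↦-2, 2↦7} | K=[fun :: addL(2)]]
step 13: [C=-3 | E=∅ | S={0↦-2, 1↦-2, 2↦7} | K=[addR :: fun :: addL(2)]]
step 14: [C=5 | E=∅ | S={0↦-2, 1↦-2, 2↦7} | K=[addL(-3) :: fun :: addL(2)]]
step 15: [C=(6 + q) | E={q↦3} | S={0↦-2, 1↦-2, 2↦7, 3↦2} | K=[addL(2)]]
step 16: [C=6 | E={q↦3} | S={0↦-2, 1↦-2, 2↦7, 3↦2} | K=[addR :: addL(2)]]
step 17: [C=q | E={q↦3} | S={0↦-2, 1↦-2, 2↦7, 3↦2} | K=[addL(6) :: addL(2)]]
→ final value 10

Answer: 10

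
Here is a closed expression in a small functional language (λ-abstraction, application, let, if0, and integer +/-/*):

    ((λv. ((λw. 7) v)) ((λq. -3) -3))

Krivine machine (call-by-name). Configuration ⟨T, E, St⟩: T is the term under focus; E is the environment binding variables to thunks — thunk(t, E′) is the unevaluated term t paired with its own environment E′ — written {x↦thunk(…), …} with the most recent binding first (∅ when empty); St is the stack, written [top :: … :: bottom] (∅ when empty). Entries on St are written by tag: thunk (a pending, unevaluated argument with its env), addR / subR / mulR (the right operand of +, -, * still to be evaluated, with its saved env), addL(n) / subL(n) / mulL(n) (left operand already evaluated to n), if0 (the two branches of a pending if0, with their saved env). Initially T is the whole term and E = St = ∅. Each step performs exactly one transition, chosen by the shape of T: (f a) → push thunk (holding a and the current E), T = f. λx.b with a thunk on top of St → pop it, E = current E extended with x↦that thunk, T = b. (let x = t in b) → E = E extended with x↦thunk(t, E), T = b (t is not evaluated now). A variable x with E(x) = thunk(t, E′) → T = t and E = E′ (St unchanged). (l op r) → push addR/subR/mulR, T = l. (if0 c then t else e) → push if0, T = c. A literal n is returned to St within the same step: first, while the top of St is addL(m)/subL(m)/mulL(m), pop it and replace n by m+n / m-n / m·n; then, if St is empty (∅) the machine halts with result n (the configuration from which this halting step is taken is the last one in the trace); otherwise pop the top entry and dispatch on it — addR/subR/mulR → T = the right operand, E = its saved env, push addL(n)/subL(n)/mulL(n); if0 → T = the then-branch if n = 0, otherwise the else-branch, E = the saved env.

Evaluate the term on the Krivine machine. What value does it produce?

Answer: 7

Derivation:
[0] <T=((λv. ((λw. 7) v)) ((λq. -3) -3)), E=∅, St=∅>
[1] <T=(λv. ((λw. 7) v)), E=∅, St=[thunk]>
[2] <T=((λw. 7) v), E={v↦thunk(((λq. -3) -3), ∅)}, St=∅>
[3] <T=(λw. 7), E={v↦thunk(((λq. -3) -3), ∅)}, St=[thunk]>
[4] <T=7, E={w↦thunk(v, {v↦thunk(((λq. -3) -3), ∅)}), v↦thunk(((λq. -3) -3), ∅)}, St=∅>
→ final value 7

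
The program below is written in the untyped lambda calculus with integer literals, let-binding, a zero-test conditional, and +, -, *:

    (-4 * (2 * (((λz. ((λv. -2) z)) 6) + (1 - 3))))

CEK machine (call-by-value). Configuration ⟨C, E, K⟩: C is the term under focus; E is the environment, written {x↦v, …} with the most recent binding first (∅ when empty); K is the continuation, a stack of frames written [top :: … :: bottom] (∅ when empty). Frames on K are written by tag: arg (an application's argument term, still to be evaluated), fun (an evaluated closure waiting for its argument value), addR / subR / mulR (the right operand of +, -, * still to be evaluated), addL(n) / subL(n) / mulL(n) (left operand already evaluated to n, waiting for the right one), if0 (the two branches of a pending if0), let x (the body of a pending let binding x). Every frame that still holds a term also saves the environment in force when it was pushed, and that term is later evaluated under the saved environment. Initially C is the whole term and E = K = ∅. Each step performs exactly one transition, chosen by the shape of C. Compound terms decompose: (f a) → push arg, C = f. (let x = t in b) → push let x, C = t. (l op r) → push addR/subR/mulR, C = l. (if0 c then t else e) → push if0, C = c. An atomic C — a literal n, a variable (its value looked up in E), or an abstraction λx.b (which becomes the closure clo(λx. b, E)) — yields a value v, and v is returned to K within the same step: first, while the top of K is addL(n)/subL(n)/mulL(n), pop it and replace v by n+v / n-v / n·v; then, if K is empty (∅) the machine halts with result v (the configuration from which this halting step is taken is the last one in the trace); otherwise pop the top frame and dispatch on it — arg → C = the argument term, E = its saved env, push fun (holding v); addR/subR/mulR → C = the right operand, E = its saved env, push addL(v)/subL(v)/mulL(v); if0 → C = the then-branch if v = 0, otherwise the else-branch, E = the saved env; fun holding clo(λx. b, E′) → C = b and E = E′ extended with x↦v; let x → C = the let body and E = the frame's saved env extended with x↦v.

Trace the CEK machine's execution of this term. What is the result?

Answer: 32

Machine steps:
[0] [C=(-4 * (2 * (((λz. ((λv. -2) z)) 6) + (1 - 3)))) | E=∅ | K=∅]
[1] [C=-4 | E=∅ | K=[mulR]]
[2] [C=(2 * (((λz. ((λv. -2) z)) 6) + (1 - 3))) | E=∅ | K=[mulL(-4)]]
[3] [C=2 | E=∅ | K=[mulR :: mulL(-4)]]
[4] [C=(((λz. ((λv. -2) z)) 6) + (1 - 3)) | E=∅ | K=[mulL(2) :: mulL(-4)]]
[5] [C=((λz. ((λv. -2) z)) 6) | E=∅ | K=[addR :: mulL(2) :: mulL(-4)]]
[6] [C=(λz. ((λv. -2) z)) | E=∅ | K=[arg :: addR :: mulL(2) :: mulL(-4)]]
[7] [C=6 | E=∅ | K=[fun :: addR :: mulL(2) :: mulL(-4)]]
[8] [C=((λv. -2) z) | E={z↦6} | K=[addR :: mulL(2) :: mulL(-4)]]
[9] [C=(λv. -2) | E={z↦6} | K=[arg :: addR :: mulL(2) :: mulL(-4)]]
[10] [C=z | E={z↦6} | K=[fun :: addR :: mulL(2) :: mulL(-4)]]
[11] [C=-2 | E={v↦6, z↦6} | K=[addR :: mulL(2) :: mulL(-4)]]
[12] [C=(1 - 3) | E=∅ | K=[addL(-2) :: mulL(2) :: mulL(-4)]]
[13] [C=1 | E=∅ | K=[subR :: addL(-2) :: mulL(2) :: mulL(-4)]]
[14] [C=3 | E=∅ | K=[subL(1) :: addL(-2) :: mulL(2) :: mulL(-4)]]
→ final value 32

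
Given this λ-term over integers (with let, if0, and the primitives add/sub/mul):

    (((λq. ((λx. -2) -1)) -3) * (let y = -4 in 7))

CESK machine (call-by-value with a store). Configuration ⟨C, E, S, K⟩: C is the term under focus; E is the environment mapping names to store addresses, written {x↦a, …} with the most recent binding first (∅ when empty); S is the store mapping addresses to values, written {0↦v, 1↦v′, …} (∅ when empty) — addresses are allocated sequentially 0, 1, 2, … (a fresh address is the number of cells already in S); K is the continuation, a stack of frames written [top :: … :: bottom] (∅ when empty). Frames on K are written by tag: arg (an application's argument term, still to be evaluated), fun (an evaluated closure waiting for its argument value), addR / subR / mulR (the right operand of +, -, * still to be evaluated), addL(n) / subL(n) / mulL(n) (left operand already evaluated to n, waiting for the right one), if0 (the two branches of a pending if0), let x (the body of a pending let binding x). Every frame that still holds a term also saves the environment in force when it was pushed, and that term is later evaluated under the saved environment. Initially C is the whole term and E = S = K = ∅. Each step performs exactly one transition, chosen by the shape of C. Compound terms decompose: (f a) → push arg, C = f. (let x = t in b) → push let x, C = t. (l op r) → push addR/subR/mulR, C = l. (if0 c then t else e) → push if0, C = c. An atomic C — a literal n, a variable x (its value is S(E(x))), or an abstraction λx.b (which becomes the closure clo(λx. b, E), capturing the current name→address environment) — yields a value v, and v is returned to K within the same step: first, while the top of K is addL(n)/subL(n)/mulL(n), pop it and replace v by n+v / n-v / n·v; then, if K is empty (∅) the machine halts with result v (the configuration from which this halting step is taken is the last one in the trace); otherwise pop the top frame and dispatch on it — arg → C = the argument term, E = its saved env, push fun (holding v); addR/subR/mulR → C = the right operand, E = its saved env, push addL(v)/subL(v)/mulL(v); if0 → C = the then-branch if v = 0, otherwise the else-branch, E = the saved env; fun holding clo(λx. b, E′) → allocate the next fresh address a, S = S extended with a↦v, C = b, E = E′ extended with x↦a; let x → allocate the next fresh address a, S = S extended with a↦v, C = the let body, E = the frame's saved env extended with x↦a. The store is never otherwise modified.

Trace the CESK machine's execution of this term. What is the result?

0. ⟨C=(((λq. ((λx. -2) -1)) -3) * (let y = -4 in 7)); E=∅; S=∅; K=∅⟩
1. ⟨C=((λq. ((λx. -2) -1)) -3); E=∅; S=∅; K=[mulR]⟩
2. ⟨C=(λq. ((λx. -2) -1)); E=∅; S=∅; K=[arg :: mulR]⟩
3. ⟨C=-3; E=∅; S=∅; K=[fun :: mulR]⟩
4. ⟨C=((λx. -2) -1); E={q↦0}; S={0↦-3}; K=[mulR]⟩
5. ⟨C=(λx. -2); E={q↦0}; S={0↦-3}; K=[arg :: mulR]⟩
6. ⟨C=-1; E={q↦0}; S={0↦-3}; K=[fun :: mulR]⟩
7. ⟨C=-2; E={x↦1, q↦0}; S={0↦-3, 1↦-1}; K=[mulR]⟩
8. ⟨C=(let y = -4 in 7); E=∅; S={0↦-3, 1↦-1}; K=[mulL(-2)]⟩
9. ⟨C=-4; E=∅; S={0↦-3, 1↦-1}; K=[let y :: mulL(-2)]⟩
10. ⟨C=7; E={y↦2}; S={0↦-3, 1↦-1, 2↦-4}; K=[mulL(-2)]⟩
→ final value -14

Answer: -14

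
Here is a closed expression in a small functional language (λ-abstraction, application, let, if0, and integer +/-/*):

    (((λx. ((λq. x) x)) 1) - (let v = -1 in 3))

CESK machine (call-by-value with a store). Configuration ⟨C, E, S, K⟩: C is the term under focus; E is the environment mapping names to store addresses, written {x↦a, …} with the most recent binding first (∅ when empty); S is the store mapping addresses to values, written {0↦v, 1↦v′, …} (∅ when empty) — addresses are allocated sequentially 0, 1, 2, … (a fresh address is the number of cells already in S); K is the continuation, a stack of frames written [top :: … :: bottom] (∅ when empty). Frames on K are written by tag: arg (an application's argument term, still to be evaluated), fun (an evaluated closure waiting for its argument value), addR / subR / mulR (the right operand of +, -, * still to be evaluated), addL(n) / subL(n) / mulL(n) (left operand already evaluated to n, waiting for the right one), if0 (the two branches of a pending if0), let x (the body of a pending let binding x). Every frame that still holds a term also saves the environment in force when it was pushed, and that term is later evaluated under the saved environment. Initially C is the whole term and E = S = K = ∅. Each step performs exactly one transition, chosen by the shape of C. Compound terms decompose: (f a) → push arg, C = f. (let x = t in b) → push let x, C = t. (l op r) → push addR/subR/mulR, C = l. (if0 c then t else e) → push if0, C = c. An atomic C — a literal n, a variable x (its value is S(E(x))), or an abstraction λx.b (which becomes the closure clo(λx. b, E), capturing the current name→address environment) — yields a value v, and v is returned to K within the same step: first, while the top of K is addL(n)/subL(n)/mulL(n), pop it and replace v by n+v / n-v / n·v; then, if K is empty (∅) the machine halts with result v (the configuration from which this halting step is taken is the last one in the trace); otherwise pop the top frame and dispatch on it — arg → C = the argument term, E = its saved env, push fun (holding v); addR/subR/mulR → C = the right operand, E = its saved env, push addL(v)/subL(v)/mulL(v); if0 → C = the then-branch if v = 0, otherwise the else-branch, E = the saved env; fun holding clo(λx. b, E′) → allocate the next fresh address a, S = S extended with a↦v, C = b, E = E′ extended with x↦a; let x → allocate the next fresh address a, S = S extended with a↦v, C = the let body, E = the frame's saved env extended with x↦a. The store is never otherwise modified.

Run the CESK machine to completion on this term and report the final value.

0. ⟨C=(((λx. ((λq. x) x)) 1) - (let v = -1 in 3)); E=∅; S=∅; K=∅⟩
1. ⟨C=((λx. ((λq. x) x)) 1); E=∅; S=∅; K=[subR]⟩
2. ⟨C=(λx. ((λq. x) x)); E=∅; S=∅; K=[arg :: subR]⟩
3. ⟨C=1; E=∅; S=∅; K=[fun :: subR]⟩
4. ⟨C=((λq. x) x); E={x↦0}; S={0↦1}; K=[subR]⟩
5. ⟨C=(λq. x); E={x↦0}; S={0↦1}; K=[arg :: subR]⟩
6. ⟨C=x; E={x↦0}; S={0↦1}; K=[fun :: subR]⟩
7. ⟨C=x; E={q↦1, x↦0}; S={0↦1, 1↦1}; K=[subR]⟩
8. ⟨C=(let v = -1 in 3); E=∅; S={0↦1, 1↦1}; K=[subL(1)]⟩
9. ⟨C=-1; E=∅; S={0↦1, 1↦1}; K=[let v :: subL(1)]⟩
10. ⟨C=3; E={v↦2}; S={0↦1, 1↦1, 2↦-1}; K=[subL(1)]⟩
→ final value -2

Answer: -2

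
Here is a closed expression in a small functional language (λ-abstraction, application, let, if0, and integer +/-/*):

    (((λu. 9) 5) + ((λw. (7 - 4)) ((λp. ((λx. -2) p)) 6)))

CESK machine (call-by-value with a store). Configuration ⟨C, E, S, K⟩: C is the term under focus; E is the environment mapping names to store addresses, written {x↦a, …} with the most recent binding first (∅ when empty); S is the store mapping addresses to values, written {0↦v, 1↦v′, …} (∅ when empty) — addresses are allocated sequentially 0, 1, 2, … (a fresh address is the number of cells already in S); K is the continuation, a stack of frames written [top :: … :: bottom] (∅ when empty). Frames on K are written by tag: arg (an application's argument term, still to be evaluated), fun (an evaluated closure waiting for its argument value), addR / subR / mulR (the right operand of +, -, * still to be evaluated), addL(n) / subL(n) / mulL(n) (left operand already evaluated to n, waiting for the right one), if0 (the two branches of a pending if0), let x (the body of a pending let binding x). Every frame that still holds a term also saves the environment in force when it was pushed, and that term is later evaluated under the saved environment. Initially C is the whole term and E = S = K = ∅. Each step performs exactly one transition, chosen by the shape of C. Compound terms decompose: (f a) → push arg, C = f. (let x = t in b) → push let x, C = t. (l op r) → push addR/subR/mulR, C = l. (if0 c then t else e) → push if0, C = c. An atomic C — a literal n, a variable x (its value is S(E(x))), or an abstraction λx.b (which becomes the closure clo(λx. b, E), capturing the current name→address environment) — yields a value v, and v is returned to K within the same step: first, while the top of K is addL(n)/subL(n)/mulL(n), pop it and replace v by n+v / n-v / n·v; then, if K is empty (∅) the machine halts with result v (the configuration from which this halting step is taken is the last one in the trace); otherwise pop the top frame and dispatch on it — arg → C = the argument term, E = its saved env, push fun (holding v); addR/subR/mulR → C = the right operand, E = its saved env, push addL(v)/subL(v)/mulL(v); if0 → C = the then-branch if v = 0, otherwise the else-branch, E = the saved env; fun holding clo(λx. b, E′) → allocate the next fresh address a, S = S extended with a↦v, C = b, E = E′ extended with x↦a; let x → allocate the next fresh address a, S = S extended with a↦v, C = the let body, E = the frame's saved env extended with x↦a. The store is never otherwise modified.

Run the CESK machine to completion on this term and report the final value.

0. ⟨C=(((λu. 9) 5) + ((λw. (7 - 4)) ((λp. ((λx. -2) p)) 6))); E=∅; S=∅; K=∅⟩
1. ⟨C=((λu. 9) 5); E=∅; S=∅; K=[addR]⟩
2. ⟨C=(λu. 9); E=∅; S=∅; K=[arg :: addR]⟩
3. ⟨C=5; E=∅; S=∅; K=[fun :: addR]⟩
4. ⟨C=9; E={u↦0}; S={0↦5}; K=[addR]⟩
5. ⟨C=((λw. (7 - 4)) ((λp. ((λx. -2) p)) 6)); E=∅; S={0↦5}; K=[addL(9)]⟩
6. ⟨C=(λw. (7 - 4)); E=∅; S={0↦5}; K=[arg :: addL(9)]⟩
7. ⟨C=((λp. ((λx. -2) p)) 6); E=∅; S={0↦5}; K=[fun :: addL(9)]⟩
8. ⟨C=(λp. ((λx. -2) p)); E=∅; S={0↦5}; K=[arg :: fun :: addL(9)]⟩
9. ⟨C=6; E=∅; S={0↦5}; K=[fun :: fun :: addL(9)]⟩
10. ⟨C=((λx. -2) p); E={p↦1}; S={0↦5, 1↦6}; K=[fun :: addL(9)]⟩
11. ⟨C=(λx. -2); E={p↦1}; S={0↦5, 1↦6}; K=[arg :: fun :: addL(9)]⟩
12. ⟨C=p; E={p↦1}; S={0↦5, 1↦6}; K=[fun :: fun :: addL(9)]⟩
13. ⟨C=-2; E={x↦2, p↦1}; S={0↦5, 1↦6, 2↦6}; K=[fun :: addL(9)]⟩
14. ⟨C=(7 - 4); E={w↦3}; S={0↦5, 1↦6, 2↦6, 3↦-2}; K=[addL(9)]⟩
15. ⟨C=7; E={w↦3}; S={0↦5, 1↦6, 2↦6, 3↦-2}; K=[subR :: addL(9)]⟩
16. ⟨C=4; E={w↦3}; S={0↦5, 1↦6, 2↦6, 3↦-2}; K=[subL(7) :: addL(9)]⟩
→ final value 12

Answer: 12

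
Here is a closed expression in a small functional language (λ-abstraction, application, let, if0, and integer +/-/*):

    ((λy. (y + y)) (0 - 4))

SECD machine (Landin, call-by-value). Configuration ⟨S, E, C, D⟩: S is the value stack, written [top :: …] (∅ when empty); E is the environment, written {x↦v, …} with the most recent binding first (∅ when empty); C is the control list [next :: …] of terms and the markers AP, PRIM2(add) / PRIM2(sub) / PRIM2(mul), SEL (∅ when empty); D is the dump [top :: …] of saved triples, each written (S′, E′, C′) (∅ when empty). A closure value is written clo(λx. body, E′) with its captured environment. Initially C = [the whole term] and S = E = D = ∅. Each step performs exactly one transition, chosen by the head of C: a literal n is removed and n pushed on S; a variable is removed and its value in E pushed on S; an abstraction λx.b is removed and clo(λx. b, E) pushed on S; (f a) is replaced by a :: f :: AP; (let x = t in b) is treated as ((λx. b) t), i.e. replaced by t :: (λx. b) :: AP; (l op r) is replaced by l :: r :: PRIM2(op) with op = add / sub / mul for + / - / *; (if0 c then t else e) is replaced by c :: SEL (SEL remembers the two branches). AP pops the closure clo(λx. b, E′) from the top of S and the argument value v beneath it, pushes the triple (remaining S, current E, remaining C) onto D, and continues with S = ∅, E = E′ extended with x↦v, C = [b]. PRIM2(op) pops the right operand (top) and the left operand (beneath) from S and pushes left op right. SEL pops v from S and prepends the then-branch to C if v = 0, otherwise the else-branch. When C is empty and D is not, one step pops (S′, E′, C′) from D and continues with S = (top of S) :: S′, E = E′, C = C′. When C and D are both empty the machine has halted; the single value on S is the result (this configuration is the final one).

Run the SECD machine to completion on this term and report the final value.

Answer: -8

Execution trace:
t=0: [S=∅ | E=∅ | C=[((λy. (y + y)) (0 - 4))] | D=∅]
t=1: [S=∅ | E=∅ | C=[(0 - 4) :: (λy. (y + y)) :: AP] | D=∅]
t=2: [S=∅ | E=∅ | C=[0 :: 4 :: PRIM2(sub) :: (λy. (y + y)) :: AP] | D=∅]
t=3: [S=[0] | E=∅ | C=[4 :: PRIM2(sub) :: (λy. (y + y)) :: AP] | D=∅]
t=4: [S=[4 :: 0] | E=∅ | C=[PRIM2(sub) :: (λy. (y + y)) :: AP] | D=∅]
t=5: [S=[-4] | E=∅ | C=[(λy. (y + y)) :: AP] | D=∅]
t=6: [S=[clo(λy. (y + y), ∅) :: -4] | E=∅ | C=[AP] | D=∅]
t=7: [S=∅ | E={y↦-4} | C=[(y + y)] | D=[(∅, ∅, ∅)]]
t=8: [S=∅ | E={y↦-4} | C=[y :: y :: PRIM2(add)] | D=[(∅, ∅, ∅)]]
t=9: [S=[-4] | E={y↦-4} | C=[y :: PRIM2(add)] | D=[(∅, ∅, ∅)]]
t=10: [S=[-4 :: -4] | E={y↦-4} | C=[PRIM2(add)] | D=[(∅, ∅, ∅)]]
t=11: [S=[-8] | E={y↦-4} | C=∅ | D=[(∅, ∅, ∅)]]
t=12: [S=[-8] | E=∅ | C=∅ | D=∅]
→ final value -8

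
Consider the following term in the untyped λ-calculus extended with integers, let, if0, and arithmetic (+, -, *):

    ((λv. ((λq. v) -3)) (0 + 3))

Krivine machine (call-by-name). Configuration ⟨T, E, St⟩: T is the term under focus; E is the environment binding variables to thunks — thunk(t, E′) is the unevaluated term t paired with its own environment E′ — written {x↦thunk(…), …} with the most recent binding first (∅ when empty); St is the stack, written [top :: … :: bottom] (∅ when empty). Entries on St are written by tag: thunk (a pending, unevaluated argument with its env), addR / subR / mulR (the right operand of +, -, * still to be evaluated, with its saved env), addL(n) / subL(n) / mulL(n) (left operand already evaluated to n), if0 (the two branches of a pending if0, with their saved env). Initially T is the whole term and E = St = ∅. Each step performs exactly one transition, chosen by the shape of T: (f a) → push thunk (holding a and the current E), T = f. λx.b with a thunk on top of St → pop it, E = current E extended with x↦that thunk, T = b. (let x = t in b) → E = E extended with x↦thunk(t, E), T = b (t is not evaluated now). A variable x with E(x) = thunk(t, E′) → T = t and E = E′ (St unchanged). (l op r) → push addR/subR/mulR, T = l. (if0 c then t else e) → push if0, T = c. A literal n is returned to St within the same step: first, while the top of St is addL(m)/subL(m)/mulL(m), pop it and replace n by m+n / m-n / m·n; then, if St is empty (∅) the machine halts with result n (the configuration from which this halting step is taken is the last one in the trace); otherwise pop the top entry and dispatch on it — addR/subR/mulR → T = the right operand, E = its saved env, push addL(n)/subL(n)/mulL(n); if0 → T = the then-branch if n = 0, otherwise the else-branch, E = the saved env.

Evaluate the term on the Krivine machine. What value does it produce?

step 0: ⟨T=((λv. ((λq. v) -3)) (0 + 3)); E=∅; St=∅⟩
step 1: ⟨T=(λv. ((λq. v) -3)); E=∅; St=[thunk]⟩
step 2: ⟨T=((λq. v) -3); E={v↦thunk((0 + 3), ∅)}; St=∅⟩
step 3: ⟨T=(λq. v); E={v↦thunk((0 + 3), ∅)}; St=[thunk]⟩
step 4: ⟨T=v; E={q↦thunk(-3, {v↦thunk((0 + 3), ∅)}), v↦thunk((0 + 3), ∅)}; St=∅⟩
step 5: ⟨T=(0 + 3); E=∅; St=∅⟩
step 6: ⟨T=0; E=∅; St=[addR]⟩
step 7: ⟨T=3; E=∅; St=[addL(0)]⟩
→ final value 3

Answer: 3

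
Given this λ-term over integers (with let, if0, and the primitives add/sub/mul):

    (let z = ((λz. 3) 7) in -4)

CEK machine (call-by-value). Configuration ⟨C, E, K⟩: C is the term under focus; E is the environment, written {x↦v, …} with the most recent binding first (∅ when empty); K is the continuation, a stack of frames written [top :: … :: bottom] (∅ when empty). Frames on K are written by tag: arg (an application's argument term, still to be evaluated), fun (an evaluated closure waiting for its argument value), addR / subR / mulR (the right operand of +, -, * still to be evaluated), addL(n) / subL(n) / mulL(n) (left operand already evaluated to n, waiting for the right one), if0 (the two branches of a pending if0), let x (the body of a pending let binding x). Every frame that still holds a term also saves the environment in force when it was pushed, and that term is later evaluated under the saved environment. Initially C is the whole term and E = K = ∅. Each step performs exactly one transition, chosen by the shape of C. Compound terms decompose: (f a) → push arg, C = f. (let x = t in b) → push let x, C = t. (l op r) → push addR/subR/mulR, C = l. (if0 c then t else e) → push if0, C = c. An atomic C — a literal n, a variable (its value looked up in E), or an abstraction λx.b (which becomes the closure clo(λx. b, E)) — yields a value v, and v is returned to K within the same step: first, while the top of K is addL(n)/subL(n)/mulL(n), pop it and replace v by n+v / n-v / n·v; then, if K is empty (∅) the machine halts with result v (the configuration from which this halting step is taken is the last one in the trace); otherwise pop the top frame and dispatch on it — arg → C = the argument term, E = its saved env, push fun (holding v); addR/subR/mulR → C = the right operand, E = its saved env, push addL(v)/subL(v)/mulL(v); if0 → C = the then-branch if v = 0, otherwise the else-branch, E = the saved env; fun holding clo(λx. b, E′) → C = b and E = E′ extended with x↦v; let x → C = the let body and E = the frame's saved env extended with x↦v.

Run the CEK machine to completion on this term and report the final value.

Answer: -4

Derivation:
[0] ⟨C=(let z = ((λz. 3) 7) in -4); E=∅; K=∅⟩
[1] ⟨C=((λz. 3) 7); E=∅; K=[let z]⟩
[2] ⟨C=(λz. 3); E=∅; K=[arg :: let z]⟩
[3] ⟨C=7; E=∅; K=[fun :: let z]⟩
[4] ⟨C=3; E={z↦7}; K=[let z]⟩
[5] ⟨C=-4; E={z↦3}; K=∅⟩
→ final value -4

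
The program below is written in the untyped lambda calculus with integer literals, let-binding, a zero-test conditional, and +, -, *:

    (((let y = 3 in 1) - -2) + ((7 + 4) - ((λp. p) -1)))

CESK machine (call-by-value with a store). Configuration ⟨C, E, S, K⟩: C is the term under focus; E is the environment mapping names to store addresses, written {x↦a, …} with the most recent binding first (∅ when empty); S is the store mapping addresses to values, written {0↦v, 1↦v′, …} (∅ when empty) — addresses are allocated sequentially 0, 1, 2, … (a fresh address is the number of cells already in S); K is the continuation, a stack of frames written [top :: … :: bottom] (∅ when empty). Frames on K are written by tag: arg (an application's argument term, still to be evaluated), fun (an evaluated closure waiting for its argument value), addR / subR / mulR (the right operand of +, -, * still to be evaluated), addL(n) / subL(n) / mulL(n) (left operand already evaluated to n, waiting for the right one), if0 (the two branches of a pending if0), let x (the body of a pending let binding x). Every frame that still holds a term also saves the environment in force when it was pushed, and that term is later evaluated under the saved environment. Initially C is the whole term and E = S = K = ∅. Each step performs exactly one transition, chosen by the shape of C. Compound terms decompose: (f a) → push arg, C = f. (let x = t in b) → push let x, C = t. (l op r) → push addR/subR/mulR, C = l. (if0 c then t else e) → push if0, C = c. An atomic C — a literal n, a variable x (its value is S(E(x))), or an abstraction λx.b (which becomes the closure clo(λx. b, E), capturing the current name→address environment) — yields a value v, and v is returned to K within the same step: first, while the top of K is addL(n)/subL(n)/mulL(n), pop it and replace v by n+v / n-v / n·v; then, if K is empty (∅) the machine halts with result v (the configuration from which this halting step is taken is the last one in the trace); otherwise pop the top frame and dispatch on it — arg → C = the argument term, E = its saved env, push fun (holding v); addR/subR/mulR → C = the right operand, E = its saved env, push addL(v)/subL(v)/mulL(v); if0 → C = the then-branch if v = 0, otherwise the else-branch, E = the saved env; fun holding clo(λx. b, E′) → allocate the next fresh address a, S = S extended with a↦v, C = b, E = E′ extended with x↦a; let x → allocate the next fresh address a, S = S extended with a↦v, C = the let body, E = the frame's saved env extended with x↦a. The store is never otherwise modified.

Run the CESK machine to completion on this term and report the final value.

[0] [C=(((let y = 3 in 1) - -2) + ((7 + 4) - ((λp. p) -1))) | E=∅ | S=∅ | K=∅]
[1] [C=((let y = 3 in 1) - -2) | E=∅ | S=∅ | K=[addR]]
[2] [C=(let y = 3 in 1) | E=∅ | S=∅ | K=[subR :: addR]]
[3] [C=3 | E=∅ | S=∅ | K=[let y :: subR :: addR]]
[4] [C=1 | E={y↦0} | S={0↦3} | K=[subR :: addR]]
[5] [C=-2 | E=∅ | S={0↦3} | K=[subL(1) :: addR]]
[6] [C=((7 + 4) - ((λp. p) -1)) | E=∅ | S={0↦3} | K=[addL(3)]]
[7] [C=(7 + 4) | E=∅ | S={0↦3} | K=[subR :: addL(3)]]
[8] [C=7 | E=∅ | S={0↦3} | K=[addR :: subR :: addL(3)]]
[9] [C=4 | E=∅ | S={0↦3} | K=[addL(7) :: subR :: addL(3)]]
[10] [C=((λp. p) -1) | E=∅ | S={0↦3} | K=[subL(11) :: addL(3)]]
[11] [C=(λp. p) | E=∅ | S={0↦3} | K=[arg :: subL(11) :: addL(3)]]
[12] [C=-1 | E=∅ | S={0↦3} | K=[fun :: subL(11) :: addL(3)]]
[13] [C=p | E={p↦1} | S={0↦3, 1↦-1} | K=[subL(11) :: addL(3)]]
→ final value 15

Answer: 15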